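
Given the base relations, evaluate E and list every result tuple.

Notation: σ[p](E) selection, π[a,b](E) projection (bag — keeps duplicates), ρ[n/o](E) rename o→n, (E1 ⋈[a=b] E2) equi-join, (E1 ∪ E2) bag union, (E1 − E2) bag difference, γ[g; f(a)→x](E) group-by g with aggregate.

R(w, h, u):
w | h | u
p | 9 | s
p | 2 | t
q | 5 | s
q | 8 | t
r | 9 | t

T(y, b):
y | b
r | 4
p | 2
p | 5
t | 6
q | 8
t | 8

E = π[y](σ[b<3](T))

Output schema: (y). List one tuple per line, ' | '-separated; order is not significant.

Stepwise |·|:
  T → 6
  σ[b<3](T) → 1
  π[y](σ[b<3](T)) → 1

== RESULT ==
y
p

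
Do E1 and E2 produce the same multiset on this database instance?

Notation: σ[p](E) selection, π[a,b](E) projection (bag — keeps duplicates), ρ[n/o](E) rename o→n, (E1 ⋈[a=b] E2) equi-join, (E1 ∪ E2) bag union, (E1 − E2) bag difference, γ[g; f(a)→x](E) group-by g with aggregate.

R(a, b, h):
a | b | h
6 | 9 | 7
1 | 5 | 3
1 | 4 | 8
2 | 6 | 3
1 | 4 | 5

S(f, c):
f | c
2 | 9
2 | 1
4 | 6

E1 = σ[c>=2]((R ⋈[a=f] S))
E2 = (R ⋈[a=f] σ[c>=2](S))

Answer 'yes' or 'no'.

E1 stepwise |·|:
  R → 5
  S → 3
  (R ⋈[a=f] S) → 2
  σ[c>=2]((R ⋈[a=f] S)) → 1
E2 stepwise |·|:
  R → 5
  S → 3
  σ[c>=2](S) → 2
  (R ⋈[a=f] σ[c>=2](S)) → 1

E1 and E2 produce the same multiset:
a | b | h | f | c
2 | 6 | 3 | 2 | 9

yes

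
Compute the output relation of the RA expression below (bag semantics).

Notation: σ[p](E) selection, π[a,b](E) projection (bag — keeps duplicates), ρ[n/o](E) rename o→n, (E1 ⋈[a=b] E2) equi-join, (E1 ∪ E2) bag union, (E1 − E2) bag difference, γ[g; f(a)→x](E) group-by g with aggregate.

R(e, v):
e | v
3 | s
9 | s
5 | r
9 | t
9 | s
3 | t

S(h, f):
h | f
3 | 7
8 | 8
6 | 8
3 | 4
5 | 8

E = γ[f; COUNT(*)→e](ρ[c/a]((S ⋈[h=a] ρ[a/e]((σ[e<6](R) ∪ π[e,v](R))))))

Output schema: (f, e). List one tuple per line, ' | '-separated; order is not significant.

Stepwise |·|:
  S → 5
  R → 6
  σ[e<6](R) → 3
  R → 6
  π[e,v](R) → 6
  (σ[e<6](R) ∪ π[e,v](R)) → 9
  ρ[a/e]((σ[e<6](R) ∪ π[e,v](R))) → 9
  (S ⋈[h=a] ρ[a/e]((σ[e<6](R) ∪ π[e,v](R)))) → 10
  ρ[c/a]((S ⋈[h=a] ρ[a/e]((σ[e<6](R) ∪ π[e,v](R))))) → 10
  γ[f; COUNT(*)→e](ρ[c/a]((S ⋈[h=a] ρ[a/e]((σ[e<6](R) ∪ π[e,v](R)))))) → 3

== RESULT ==
f | e
4 | 4
7 | 4
8 | 2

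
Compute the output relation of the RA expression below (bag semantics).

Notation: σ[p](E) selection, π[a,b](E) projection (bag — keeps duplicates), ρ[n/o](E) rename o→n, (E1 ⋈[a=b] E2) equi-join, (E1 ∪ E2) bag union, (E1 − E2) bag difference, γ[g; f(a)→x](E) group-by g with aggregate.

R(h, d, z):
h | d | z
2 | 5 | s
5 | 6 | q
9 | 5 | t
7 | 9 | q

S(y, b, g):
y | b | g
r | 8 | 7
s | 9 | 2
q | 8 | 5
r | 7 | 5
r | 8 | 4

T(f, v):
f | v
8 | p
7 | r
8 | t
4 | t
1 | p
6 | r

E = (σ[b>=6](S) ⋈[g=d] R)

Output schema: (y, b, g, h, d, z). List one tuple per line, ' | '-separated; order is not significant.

Per-node cardinality:
  S → 5
  σ[b>=6](S) → 5
  R → 4
  (σ[b>=6](S) ⋈[g=d] R) → 4

== RESULT ==
y | b | g | h | d | z
q | 8 | 5 | 2 | 5 | s
q | 8 | 5 | 9 | 5 | t
r | 7 | 5 | 2 | 5 | s
r | 7 | 5 | 9 | 5 | t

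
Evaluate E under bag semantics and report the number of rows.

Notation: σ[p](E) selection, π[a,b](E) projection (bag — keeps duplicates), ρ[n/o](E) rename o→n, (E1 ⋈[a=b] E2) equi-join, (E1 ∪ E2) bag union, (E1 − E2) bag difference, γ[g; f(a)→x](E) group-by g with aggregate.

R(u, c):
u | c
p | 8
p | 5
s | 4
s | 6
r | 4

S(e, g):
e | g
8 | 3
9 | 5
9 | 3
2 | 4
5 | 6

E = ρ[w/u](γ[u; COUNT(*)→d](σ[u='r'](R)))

Per-node cardinality:
  R → 5
  σ[u='r'](R) → 1
  γ[u; COUNT(*)→d](σ[u='r'](R)) → 1
  ρ[w/u](γ[u; COUNT(*)→d](σ[u='r'](R))) → 1

|E| = 1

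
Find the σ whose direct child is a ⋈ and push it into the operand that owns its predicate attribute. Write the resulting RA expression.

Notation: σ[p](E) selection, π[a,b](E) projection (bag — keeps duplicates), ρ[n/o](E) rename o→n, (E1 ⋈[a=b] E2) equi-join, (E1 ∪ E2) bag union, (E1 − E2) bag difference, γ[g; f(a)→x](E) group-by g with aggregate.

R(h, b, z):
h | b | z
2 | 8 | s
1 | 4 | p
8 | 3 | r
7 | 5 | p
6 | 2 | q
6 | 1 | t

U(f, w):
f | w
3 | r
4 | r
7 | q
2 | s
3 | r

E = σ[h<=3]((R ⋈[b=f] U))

σ filters on h, owned by the left side.
E' = (σ[h<=3](R) ⋈[b=f] U)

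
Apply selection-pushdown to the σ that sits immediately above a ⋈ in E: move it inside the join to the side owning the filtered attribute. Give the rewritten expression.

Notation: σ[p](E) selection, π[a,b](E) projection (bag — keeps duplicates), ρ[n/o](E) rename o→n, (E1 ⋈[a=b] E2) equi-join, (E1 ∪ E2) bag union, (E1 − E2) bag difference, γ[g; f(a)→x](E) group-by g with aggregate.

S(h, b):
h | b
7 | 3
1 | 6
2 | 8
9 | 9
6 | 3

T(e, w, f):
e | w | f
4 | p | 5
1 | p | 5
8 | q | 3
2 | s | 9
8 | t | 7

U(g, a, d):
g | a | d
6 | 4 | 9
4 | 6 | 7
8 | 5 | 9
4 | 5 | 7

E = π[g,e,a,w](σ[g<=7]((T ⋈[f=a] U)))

σ filters on g, owned by the right side.
E' = π[g,e,a,w]((T ⋈[f=a] σ[g<=7](U)))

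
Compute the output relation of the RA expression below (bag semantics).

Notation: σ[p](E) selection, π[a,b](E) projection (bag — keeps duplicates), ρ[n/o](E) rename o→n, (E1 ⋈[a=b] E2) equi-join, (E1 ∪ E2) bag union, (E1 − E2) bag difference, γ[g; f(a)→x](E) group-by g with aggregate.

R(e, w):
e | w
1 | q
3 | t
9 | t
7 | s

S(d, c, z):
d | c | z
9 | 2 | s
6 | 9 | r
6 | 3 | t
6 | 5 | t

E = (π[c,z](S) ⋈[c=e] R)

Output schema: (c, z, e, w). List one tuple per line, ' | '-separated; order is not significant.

Row counts bottom-up:
  S → 4
  π[c,z](S) → 4
  R → 4
  (π[c,z](S) ⋈[c=e] R) → 2

== RESULT ==
c | z | e | w
3 | t | 3 | t
9 | r | 9 | t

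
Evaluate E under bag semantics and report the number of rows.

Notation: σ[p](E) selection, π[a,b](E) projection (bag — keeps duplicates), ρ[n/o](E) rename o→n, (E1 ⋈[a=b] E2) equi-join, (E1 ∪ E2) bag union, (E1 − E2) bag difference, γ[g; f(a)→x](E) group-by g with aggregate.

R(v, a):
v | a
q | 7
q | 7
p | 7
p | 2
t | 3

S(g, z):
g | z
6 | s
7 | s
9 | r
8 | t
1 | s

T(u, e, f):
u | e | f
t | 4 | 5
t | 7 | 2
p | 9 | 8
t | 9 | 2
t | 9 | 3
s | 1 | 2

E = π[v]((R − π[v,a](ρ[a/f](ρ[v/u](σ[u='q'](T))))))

Row counts bottom-up:
  R → 5
  T → 6
  σ[u='q'](T) → 0
  ρ[v/u](σ[u='q'](T)) → 0
  ρ[a/f](ρ[v/u](σ[u='q'](T))) → 0
  π[v,a](ρ[a/f](ρ[v/u](σ[u='q'](T)))) → 0
  (R − π[v,a](ρ[a/f](ρ[v/u](σ[u='q'](T))))) → 5
  π[v]((R − π[v,a](ρ[a/f](ρ[v/u](σ[u='q'](T)))))) → 5

|E| = 5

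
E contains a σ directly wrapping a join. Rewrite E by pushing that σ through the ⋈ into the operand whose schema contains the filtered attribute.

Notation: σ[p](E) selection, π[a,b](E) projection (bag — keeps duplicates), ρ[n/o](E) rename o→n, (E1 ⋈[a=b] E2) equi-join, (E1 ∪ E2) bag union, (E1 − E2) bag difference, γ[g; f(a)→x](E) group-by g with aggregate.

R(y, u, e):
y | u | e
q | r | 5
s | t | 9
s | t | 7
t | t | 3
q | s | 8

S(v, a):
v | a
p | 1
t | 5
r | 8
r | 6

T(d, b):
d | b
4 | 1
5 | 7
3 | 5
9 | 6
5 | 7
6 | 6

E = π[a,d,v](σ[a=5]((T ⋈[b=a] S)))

σ filters on a, owned by the right side.
E' = π[a,d,v]((T ⋈[b=a] σ[a=5](S)))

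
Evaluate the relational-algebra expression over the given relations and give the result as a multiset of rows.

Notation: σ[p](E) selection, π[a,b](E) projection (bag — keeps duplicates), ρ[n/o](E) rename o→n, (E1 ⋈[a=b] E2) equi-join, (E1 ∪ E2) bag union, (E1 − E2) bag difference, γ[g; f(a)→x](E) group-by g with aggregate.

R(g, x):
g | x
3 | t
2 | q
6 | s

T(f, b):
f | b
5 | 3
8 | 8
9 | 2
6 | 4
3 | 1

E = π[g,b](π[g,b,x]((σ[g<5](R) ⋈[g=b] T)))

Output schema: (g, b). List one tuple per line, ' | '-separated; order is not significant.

Row counts bottom-up:
  R → 3
  σ[g<5](R) → 2
  T → 5
  (σ[g<5](R) ⋈[g=b] T) → 2
  π[g,b,x]((σ[g<5](R) ⋈[g=b] T)) → 2
  π[g,b](π[g,b,x]((σ[g<5](R) ⋈[g=b] T))) → 2

== RESULT ==
g | b
2 | 2
3 | 3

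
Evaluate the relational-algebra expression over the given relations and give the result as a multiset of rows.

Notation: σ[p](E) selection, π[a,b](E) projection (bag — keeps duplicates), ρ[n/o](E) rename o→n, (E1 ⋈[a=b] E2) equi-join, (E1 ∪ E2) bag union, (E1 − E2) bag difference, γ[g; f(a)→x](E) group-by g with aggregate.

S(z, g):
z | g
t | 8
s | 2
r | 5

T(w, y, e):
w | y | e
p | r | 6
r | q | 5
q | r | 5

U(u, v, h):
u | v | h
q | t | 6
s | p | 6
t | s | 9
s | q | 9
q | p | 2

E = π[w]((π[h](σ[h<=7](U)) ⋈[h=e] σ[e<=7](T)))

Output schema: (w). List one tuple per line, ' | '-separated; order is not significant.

Stepwise |·|:
  U → 5
  σ[h<=7](U) → 3
  π[h](σ[h<=7](U)) → 3
  T → 3
  σ[e<=7](T) → 3
  (π[h](σ[h<=7](U)) ⋈[h=e] σ[e<=7](T)) → 2
  π[w]((π[h](σ[h<=7](U)) ⋈[h=e] σ[e<=7](T))) → 2

== RESULT ==
w
p
p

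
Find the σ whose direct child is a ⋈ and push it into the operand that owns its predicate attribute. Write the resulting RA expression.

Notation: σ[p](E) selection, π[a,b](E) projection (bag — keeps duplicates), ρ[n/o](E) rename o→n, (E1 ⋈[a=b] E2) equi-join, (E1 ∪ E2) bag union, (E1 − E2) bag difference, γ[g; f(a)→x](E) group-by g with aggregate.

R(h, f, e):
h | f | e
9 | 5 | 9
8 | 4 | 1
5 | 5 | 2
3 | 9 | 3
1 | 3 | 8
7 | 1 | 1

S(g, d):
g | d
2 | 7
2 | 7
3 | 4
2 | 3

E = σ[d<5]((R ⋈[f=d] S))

σ filters on d, owned by the right side.
E' = (R ⋈[f=d] σ[d<5](S))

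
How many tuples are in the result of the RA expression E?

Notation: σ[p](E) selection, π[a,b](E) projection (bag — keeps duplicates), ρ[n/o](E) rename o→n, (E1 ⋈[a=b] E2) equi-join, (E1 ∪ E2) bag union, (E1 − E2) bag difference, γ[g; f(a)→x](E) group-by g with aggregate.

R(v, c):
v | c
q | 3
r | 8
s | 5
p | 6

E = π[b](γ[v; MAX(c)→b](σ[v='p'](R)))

Stepwise |·|:
  R → 4
  σ[v='p'](R) → 1
  γ[v; MAX(c)→b](σ[v='p'](R)) → 1
  π[b](γ[v; MAX(c)→b](σ[v='p'](R))) → 1

|E| = 1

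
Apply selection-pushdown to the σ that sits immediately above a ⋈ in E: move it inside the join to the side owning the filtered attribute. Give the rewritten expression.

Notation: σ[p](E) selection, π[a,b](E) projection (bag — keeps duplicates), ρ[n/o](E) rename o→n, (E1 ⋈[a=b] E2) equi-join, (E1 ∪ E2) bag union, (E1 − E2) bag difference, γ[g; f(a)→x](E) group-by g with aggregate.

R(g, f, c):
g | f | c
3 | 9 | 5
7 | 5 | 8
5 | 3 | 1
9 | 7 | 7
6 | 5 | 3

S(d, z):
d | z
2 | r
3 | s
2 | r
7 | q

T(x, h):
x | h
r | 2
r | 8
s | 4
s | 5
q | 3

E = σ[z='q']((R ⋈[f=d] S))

σ filters on z, owned by the right side.
E' = (R ⋈[f=d] σ[z='q'](S))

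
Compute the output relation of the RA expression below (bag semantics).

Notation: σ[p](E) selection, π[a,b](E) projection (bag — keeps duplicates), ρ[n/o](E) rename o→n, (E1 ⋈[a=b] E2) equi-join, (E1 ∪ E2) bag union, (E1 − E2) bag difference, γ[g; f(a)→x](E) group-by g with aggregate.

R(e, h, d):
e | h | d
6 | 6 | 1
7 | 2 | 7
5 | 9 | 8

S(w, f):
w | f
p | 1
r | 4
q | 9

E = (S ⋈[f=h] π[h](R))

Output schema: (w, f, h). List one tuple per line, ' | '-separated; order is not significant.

Stepwise |·|:
  S → 3
  R → 3
  π[h](R) → 3
  (S ⋈[f=h] π[h](R)) → 1

== RESULT ==
w | f | h
q | 9 | 9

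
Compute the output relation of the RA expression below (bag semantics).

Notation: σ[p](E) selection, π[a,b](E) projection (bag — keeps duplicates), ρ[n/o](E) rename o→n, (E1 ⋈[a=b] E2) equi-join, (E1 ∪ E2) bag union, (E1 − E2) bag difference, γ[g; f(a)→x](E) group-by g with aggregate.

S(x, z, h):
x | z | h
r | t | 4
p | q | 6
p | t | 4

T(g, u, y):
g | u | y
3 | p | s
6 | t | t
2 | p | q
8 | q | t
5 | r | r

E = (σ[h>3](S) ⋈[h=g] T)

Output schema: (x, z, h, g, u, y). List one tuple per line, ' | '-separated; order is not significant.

Row counts bottom-up:
  S → 3
  σ[h>3](S) → 3
  T → 5
  (σ[h>3](S) ⋈[h=g] T) → 1

== RESULT ==
x | z | h | g | u | y
p | q | 6 | 6 | t | t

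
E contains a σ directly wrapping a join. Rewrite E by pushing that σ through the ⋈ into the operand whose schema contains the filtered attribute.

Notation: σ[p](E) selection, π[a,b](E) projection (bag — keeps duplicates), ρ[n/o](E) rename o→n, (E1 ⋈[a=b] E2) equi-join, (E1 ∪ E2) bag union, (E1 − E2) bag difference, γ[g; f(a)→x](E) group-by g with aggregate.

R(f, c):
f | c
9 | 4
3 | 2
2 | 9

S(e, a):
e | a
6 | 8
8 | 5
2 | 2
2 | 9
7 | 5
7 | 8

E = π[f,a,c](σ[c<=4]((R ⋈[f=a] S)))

σ filters on c, owned by the left side.
E' = π[f,a,c]((σ[c<=4](R) ⋈[f=a] S))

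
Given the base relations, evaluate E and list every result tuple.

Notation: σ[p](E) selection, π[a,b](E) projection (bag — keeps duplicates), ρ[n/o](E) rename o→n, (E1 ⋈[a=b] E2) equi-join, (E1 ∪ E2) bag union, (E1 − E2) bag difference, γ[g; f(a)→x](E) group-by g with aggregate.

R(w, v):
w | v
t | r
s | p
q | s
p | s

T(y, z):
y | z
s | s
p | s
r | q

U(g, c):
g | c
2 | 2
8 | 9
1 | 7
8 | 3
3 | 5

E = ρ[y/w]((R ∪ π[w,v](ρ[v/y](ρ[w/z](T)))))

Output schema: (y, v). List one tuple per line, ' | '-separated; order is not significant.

Per-node cardinality:
  R → 4
  T → 3
  ρ[w/z](T) → 3
  ρ[v/y](ρ[w/z](T)) → 3
  π[w,v](ρ[v/y](ρ[w/z](T))) → 3
  (R ∪ π[w,v](ρ[v/y](ρ[w/z](T)))) → 7
  ρ[y/w]((R ∪ π[w,v](ρ[v/y](ρ[w/z](T))))) → 7

== RESULT ==
y | v
p | s
q | r
q | s
s | p
s | p
s | s
t | r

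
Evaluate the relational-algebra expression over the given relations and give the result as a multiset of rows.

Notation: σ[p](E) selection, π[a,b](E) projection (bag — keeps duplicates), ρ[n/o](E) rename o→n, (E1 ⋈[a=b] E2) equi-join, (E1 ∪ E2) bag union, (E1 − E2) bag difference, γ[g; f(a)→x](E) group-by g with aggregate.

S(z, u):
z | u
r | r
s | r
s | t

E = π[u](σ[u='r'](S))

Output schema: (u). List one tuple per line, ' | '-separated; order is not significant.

Row counts bottom-up:
  S → 3
  σ[u='r'](S) → 2
  π[u](σ[u='r'](S)) → 2

== RESULT ==
u
r
r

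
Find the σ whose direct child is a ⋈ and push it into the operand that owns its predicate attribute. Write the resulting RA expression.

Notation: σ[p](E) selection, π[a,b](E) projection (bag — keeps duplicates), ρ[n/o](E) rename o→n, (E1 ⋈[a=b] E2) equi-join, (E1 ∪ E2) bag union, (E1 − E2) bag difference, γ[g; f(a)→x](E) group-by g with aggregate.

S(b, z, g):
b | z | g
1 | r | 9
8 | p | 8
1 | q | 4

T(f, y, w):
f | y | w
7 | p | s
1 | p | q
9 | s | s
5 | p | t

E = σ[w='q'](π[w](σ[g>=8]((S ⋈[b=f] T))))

σ filters on g, owned by the left side.
E' = σ[w='q'](π[w]((σ[g>=8](S) ⋈[b=f] T)))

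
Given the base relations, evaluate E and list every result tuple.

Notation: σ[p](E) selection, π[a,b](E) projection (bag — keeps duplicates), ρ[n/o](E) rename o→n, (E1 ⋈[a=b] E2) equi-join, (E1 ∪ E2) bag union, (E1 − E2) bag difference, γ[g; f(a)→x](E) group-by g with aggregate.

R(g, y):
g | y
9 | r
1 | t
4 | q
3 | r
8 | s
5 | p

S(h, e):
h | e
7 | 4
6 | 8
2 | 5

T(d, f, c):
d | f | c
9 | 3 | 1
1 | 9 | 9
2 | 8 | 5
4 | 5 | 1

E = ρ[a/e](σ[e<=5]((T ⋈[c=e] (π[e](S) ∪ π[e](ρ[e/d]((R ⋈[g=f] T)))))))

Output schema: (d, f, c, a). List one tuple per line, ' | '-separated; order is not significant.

Stepwise |·|:
  T → 4
  S → 3
  π[e](S) → 3
  R → 6
  T → 4
  (R ⋈[g=f] T) → 4
  ρ[e/d]((R ⋈[g=f] T)) → 4
  π[e](ρ[e/d]((R ⋈[g=f] T))) → 4
  (π[e](S) ∪ π[e](ρ[e/d]((R ⋈[g=f] T)))) → 7
  (T ⋈[c=e] (π[e](S) ∪ π[e](ρ[e/d]((R ⋈[g=f] T))))) → 4
  σ[e<=5]((T ⋈[c=e] (π[e](S) ∪ π[e](ρ[e/d]((R ⋈[g=f] T)))))) → 3
  ρ[a/e](σ[e<=5]((T ⋈[c=e] (π[e](S) ∪ π[e](ρ[e/d]((R ⋈[g=f] T))))))) → 3

== RESULT ==
d | f | c | a
2 | 8 | 5 | 5
4 | 5 | 1 | 1
9 | 3 | 1 | 1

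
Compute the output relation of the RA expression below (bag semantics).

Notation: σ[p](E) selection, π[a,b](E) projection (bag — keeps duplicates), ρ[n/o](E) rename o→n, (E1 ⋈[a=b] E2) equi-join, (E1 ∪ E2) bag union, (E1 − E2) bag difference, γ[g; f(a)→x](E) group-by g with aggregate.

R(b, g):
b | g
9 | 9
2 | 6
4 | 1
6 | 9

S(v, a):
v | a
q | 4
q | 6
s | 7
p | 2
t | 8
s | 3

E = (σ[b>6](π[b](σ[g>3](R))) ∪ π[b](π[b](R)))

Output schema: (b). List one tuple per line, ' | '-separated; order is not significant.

Stepwise |·|:
  R → 4
  σ[g>3](R) → 3
  π[b](σ[g>3](R)) → 3
  σ[b>6](π[b](σ[g>3](R))) → 1
  R → 4
  π[b](R) → 4
  π[b](π[b](R)) → 4
  (σ[b>6](π[b](σ[g>3](R))) ∪ π[b](π[b](R))) → 5

== RESULT ==
b
2
4
6
9
9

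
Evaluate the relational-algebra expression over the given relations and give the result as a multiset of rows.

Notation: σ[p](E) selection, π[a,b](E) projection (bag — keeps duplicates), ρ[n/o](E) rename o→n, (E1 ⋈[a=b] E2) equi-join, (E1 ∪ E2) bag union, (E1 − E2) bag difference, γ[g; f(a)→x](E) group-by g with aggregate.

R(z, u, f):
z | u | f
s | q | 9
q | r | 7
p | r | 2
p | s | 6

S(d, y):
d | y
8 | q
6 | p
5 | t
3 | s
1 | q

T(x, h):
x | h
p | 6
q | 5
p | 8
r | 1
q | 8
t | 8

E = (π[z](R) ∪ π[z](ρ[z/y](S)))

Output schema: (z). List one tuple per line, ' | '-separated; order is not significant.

Row counts bottom-up:
  R → 4
  π[z](R) → 4
  S → 5
  ρ[z/y](S) → 5
  π[z](ρ[z/y](S)) → 5
  (π[z](R) ∪ π[z](ρ[z/y](S))) → 9

== RESULT ==
z
p
p
p
q
q
q
s
s
t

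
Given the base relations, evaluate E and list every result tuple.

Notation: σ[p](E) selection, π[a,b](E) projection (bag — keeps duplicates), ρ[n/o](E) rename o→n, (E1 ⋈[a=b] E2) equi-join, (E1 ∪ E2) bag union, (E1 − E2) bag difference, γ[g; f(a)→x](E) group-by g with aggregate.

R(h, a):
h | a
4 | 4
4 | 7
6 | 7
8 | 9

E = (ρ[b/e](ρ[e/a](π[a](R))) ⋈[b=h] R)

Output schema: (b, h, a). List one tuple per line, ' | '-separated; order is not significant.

Row counts bottom-up:
  R → 4
  π[a](R) → 4
  ρ[e/a](π[a](R)) → 4
  ρ[b/e](ρ[e/a](π[a](R))) → 4
  R → 4
  (ρ[b/e](ρ[e/a](π[a](R))) ⋈[b=h] R) → 2

== RESULT ==
b | h | a
4 | 4 | 4
4 | 4 | 7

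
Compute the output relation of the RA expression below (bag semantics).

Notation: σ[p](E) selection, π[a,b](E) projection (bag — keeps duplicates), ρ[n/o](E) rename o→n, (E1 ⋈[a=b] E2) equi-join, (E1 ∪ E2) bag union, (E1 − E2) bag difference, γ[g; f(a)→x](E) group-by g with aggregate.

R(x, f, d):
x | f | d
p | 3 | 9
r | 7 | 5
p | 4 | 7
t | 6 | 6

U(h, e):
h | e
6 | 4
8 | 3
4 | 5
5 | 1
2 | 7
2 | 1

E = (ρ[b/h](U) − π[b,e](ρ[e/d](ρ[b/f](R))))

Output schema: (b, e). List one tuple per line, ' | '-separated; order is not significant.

Subexpression sizes:
  U → 6
  ρ[b/h](U) → 6
  R → 4
  ρ[b/f](R) → 4
  ρ[e/d](ρ[b/f](R)) → 4
  π[b,e](ρ[e/d](ρ[b/f](R))) → 4
  (ρ[b/h](U) − π[b,e](ρ[e/d](ρ[b/f](R)))) → 6

== RESULT ==
b | e
2 | 1
2 | 7
4 | 5
5 | 1
6 | 4
8 | 3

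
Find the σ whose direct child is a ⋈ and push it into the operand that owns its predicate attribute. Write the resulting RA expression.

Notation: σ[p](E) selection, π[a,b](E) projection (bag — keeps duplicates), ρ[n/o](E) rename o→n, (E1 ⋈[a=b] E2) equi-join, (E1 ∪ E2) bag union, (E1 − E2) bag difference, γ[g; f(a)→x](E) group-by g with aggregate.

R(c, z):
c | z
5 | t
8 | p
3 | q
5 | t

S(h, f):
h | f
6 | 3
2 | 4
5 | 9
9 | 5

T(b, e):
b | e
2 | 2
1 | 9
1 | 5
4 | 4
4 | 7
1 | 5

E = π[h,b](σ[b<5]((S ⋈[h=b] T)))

σ filters on b, owned by the right side.
E' = π[h,b]((S ⋈[h=b] σ[b<5](T)))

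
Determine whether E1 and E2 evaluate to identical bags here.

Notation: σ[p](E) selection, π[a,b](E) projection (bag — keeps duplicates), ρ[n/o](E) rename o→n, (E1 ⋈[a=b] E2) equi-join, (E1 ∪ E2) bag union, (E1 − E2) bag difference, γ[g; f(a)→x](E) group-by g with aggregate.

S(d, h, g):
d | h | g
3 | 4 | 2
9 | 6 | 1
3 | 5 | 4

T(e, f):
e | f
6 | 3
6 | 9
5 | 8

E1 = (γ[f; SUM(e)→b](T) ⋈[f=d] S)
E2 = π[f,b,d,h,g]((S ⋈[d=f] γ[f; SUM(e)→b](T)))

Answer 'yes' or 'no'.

E1 per-node cardinality:
  T → 3
  γ[f; SUM(e)→b](T) → 3
  S → 3
  (γ[f; SUM(e)→b](T) ⋈[f=d] S) → 3
E2 per-node cardinality:
  S → 3
  T → 3
  γ[f; SUM(e)→b](T) → 3
  (S ⋈[d=f] γ[f; SUM(e)→b](T)) → 3
  π[f,b,d,h,g]((S ⋈[d=f] γ[f; SUM(e)→b](T))) → 3

E1 and E2 produce the same multiset:
f | b | d | h | g
3 | 6 | 3 | 4 | 2
3 | 6 | 3 | 5 | 4
9 | 6 | 9 | 6 | 1

yes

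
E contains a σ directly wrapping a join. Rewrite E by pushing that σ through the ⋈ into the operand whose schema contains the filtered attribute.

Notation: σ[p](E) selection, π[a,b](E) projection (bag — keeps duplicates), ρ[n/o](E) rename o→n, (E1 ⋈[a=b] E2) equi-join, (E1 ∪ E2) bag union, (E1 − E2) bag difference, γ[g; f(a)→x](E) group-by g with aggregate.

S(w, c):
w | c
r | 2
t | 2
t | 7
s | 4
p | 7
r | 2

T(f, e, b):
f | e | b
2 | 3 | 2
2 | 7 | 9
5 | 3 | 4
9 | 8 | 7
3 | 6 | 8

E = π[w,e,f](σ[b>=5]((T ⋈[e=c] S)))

σ filters on b, owned by the left side.
E' = π[w,e,f]((σ[b>=5](T) ⋈[e=c] S))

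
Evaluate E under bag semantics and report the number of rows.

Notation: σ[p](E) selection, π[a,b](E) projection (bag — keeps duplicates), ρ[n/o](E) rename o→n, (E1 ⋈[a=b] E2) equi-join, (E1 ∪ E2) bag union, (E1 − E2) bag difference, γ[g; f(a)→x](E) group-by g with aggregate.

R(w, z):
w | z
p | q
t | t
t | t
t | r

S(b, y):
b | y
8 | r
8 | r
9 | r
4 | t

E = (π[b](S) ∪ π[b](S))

Row counts bottom-up:
  S → 4
  π[b](S) → 4
  S → 4
  π[b](S) → 4
  (π[b](S) ∪ π[b](S)) → 8

|E| = 8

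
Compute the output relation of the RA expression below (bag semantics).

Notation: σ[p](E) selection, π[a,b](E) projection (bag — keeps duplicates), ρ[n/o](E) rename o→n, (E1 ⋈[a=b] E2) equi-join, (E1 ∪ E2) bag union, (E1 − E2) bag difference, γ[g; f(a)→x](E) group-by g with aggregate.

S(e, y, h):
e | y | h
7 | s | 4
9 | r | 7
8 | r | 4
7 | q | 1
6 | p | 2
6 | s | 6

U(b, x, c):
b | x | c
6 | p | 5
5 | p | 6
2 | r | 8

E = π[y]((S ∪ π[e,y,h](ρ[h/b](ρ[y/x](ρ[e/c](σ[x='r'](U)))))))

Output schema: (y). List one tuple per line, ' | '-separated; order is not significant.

Stepwise |·|:
  S → 6
  U → 3
  σ[x='r'](U) → 1
  ρ[e/c](σ[x='r'](U)) → 1
  ρ[y/x](ρ[e/c](σ[x='r'](U))) → 1
  ρ[h/b](ρ[y/x](ρ[e/c](σ[x='r'](U)))) → 1
  π[e,y,h](ρ[h/b](ρ[y/x](ρ[e/c](σ[x='r'](U))))) → 1
  (S ∪ π[e,y,h](ρ[h/b](ρ[y/x](ρ[e/c](σ[x='r'](U)))))) → 7
  π[y]((S ∪ π[e,y,h](ρ[h/b](ρ[y/x](ρ[e/c](σ[x='r'](U))))))) → 7

== RESULT ==
y
p
q
r
r
r
s
s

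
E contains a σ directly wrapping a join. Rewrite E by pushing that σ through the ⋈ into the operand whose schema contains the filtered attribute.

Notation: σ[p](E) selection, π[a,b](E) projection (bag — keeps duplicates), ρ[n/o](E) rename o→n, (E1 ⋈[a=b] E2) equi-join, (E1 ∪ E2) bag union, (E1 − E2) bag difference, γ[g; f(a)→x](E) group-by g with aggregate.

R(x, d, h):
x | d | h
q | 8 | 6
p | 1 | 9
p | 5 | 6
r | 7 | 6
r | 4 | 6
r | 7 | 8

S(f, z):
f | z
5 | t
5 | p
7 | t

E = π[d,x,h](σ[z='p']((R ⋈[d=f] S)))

σ filters on z, owned by the right side.
E' = π[d,x,h]((R ⋈[d=f] σ[z='p'](S)))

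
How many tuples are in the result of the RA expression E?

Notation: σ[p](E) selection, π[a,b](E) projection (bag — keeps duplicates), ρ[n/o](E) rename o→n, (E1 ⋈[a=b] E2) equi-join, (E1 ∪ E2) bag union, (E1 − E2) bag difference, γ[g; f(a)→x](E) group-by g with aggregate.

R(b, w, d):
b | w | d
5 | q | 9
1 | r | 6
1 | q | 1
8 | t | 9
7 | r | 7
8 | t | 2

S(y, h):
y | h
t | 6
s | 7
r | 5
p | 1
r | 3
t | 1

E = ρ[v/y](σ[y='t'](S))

Row counts bottom-up:
  S → 6
  σ[y='t'](S) → 2
  ρ[v/y](σ[y='t'](S)) → 2

|E| = 2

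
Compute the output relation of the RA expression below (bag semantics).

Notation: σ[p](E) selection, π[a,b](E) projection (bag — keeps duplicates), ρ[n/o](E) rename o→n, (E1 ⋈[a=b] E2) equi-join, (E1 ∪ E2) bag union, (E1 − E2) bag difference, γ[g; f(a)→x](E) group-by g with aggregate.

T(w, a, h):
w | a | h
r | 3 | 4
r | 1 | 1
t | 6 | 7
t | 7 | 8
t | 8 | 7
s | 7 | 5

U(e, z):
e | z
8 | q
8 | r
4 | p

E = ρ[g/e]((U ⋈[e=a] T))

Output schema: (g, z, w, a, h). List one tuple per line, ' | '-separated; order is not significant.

Row counts bottom-up:
  U → 3
  T → 6
  (U ⋈[e=a] T) → 2
  ρ[g/e]((U ⋈[e=a] T)) → 2

== RESULT ==
g | z | w | a | h
8 | q | t | 8 | 7
8 | r | t | 8 | 7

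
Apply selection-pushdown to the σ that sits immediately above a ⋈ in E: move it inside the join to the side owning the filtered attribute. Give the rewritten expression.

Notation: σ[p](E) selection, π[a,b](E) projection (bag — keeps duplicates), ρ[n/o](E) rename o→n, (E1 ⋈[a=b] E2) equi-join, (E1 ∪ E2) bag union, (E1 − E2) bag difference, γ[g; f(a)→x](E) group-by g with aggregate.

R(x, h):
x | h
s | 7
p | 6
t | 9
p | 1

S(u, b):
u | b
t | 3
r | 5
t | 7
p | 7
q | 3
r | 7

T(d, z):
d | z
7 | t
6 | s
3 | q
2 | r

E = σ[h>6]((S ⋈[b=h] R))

σ filters on h, owned by the right side.
E' = (S ⋈[b=h] σ[h>6](R))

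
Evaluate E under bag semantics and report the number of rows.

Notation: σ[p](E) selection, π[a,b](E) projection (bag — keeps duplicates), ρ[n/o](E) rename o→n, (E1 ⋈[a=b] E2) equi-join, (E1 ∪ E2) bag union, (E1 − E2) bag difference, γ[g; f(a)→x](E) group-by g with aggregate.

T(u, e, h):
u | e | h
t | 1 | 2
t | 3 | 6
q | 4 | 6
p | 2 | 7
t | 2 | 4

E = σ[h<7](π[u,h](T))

Per-node cardinality:
  T → 5
  π[u,h](T) → 5
  σ[h<7](π[u,h](T)) → 4

|E| = 4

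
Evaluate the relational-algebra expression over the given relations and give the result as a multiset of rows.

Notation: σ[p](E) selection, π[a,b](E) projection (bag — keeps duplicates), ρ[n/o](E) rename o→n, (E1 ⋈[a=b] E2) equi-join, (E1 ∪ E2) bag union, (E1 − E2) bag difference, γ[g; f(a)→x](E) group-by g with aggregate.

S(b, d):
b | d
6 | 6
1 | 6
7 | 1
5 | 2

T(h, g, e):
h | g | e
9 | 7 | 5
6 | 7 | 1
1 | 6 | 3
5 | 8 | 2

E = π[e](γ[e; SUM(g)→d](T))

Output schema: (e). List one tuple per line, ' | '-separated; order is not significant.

Subexpression sizes:
  T → 4
  γ[e; SUM(g)→d](T) → 4
  π[e](γ[e; SUM(g)→d](T)) → 4

== RESULT ==
e
1
2
3
5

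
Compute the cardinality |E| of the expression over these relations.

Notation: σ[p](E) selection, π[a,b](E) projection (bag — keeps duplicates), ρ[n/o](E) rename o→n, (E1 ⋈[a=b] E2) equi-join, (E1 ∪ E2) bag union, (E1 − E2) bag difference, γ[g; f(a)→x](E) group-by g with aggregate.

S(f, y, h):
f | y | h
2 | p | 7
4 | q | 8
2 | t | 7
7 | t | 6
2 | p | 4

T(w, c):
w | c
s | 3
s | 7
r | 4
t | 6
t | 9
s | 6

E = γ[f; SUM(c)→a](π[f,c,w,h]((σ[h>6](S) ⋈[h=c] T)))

Per-node cardinality:
  S → 5
  σ[h>6](S) → 3
  T → 6
  (σ[h>6](S) ⋈[h=c] T) → 2
  π[f,c,w,h]((σ[h>6](S) ⋈[h=c] T)) → 2
  γ[f; SUM(c)→a](π[f,c,w,h]((σ[h>6](S) ⋈[h=c] T))) → 1

|E| = 1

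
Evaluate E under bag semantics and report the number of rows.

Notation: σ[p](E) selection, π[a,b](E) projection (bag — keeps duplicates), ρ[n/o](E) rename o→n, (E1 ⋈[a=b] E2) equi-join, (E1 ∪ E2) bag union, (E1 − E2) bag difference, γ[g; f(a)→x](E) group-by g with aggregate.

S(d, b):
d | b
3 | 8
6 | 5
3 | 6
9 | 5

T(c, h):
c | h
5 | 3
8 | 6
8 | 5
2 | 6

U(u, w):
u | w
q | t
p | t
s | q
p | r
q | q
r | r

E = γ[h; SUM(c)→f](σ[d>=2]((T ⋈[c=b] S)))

Stepwise |·|:
  T → 4
  S → 4
  (T ⋈[c=b] S) → 4
  σ[d>=2]((T ⋈[c=b] S)) → 4
  γ[h; SUM(c)→f](σ[d>=2]((T ⋈[c=b] S))) → 3

|E| = 3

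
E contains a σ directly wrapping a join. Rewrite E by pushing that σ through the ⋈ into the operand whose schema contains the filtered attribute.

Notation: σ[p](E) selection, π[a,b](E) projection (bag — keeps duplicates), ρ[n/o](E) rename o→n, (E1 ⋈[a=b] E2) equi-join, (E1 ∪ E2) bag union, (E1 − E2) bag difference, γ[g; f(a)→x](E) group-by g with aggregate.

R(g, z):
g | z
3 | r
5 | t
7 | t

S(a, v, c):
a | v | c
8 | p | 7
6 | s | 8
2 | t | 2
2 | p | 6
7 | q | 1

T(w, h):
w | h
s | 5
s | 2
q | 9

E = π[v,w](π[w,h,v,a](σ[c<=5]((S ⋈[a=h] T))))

σ filters on c, owned by the left side.
E' = π[v,w](π[w,h,v,a]((σ[c<=5](S) ⋈[a=h] T)))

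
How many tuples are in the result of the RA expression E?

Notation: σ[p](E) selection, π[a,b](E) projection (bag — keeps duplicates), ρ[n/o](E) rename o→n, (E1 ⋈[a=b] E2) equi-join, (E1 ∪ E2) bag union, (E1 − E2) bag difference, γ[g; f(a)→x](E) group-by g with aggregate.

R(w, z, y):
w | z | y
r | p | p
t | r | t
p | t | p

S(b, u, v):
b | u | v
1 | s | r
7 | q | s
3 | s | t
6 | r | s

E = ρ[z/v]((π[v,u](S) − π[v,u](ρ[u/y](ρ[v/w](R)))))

Per-node cardinality:
  S → 4
  π[v,u](S) → 4
  R → 3
  ρ[v/w](R) → 3
  ρ[u/y](ρ[v/w](R)) → 3
  π[v,u](ρ[u/y](ρ[v/w](R))) → 3
  (π[v,u](S) − π[v,u](ρ[u/y](ρ[v/w](R)))) → 4
  ρ[z/v]((π[v,u](S) − π[v,u](ρ[u/y](ρ[v/w](R))))) → 4

|E| = 4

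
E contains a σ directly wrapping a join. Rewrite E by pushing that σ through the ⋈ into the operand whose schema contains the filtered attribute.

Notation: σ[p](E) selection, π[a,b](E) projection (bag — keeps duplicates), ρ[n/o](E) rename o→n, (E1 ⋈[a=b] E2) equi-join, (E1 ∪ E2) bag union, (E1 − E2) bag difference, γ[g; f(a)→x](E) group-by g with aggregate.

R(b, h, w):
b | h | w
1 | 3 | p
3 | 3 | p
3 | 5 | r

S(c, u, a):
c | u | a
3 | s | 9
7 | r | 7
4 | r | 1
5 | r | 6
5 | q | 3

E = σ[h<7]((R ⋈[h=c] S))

σ filters on h, owned by the left side.
E' = (σ[h<7](R) ⋈[h=c] S)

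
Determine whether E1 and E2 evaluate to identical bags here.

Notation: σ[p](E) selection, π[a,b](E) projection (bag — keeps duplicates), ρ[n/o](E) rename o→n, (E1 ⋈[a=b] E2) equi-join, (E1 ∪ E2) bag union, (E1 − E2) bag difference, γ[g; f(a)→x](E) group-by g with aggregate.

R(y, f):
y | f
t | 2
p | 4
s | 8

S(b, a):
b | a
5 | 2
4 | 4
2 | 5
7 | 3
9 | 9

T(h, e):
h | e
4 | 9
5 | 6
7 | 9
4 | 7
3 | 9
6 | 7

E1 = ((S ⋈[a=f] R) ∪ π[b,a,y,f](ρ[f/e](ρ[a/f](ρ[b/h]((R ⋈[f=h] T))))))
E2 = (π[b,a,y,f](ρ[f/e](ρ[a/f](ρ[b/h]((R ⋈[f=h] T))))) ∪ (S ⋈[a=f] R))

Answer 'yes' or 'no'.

E1 row counts bottom-up:
  S → 5
  R → 3
  (S ⋈[a=f] R) → 2
  R → 3
  T → 6
  (R ⋈[f=h] T) → 2
  ρ[b/h]((R ⋈[f=h] T)) → 2
  ρ[a/f](ρ[b/h]((R ⋈[f=h] T))) → 2
  ρ[f/e](ρ[a/f](ρ[b/h]((R ⋈[f=h] T)))) → 2
  π[b,a,y,f](ρ[f/e](ρ[a/f](ρ[b/h]((R ⋈[f=h] T))))) → 2
  ((S ⋈[a=f] R) ∪ π[b,a,y,f](ρ[f/e](ρ[a/f](ρ[b/h]((R ⋈[f=h] T)))))) → 4
E2 row counts bottom-up:
  R → 3
  T → 6
  (R ⋈[f=h] T) → 2
  ρ[b/h]((R ⋈[f=h] T)) → 2
  ρ[a/f](ρ[b/h]((R ⋈[f=h] T))) → 2
  ρ[f/e](ρ[a/f](ρ[b/h]((R ⋈[f=h] T)))) → 2
  π[b,a,y,f](ρ[f/e](ρ[a/f](ρ[b/h]((R ⋈[f=h] T))))) → 2
  S → 5
  R → 3
  (S ⋈[a=f] R) → 2
  (π[b,a,y,f](ρ[f/e](ρ[a/f](ρ[b/h]((R ⋈[f=h] T))))) ∪ (S ⋈[a=f] R)) → 4

E1 and E2 produce the same multiset:
b | a | y | f
4 | 4 | p | 4
4 | 4 | p | 7
4 | 4 | p | 9
5 | 2 | t | 2

yes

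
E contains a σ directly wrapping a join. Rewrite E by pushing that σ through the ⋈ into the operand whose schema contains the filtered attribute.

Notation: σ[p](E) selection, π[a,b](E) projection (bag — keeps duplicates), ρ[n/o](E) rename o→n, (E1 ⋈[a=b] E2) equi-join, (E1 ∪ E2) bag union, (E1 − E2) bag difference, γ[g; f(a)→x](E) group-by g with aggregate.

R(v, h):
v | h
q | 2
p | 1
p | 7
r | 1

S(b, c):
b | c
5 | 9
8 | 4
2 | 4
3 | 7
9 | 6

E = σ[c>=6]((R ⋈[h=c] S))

σ filters on c, owned by the right side.
E' = (R ⋈[h=c] σ[c>=6](S))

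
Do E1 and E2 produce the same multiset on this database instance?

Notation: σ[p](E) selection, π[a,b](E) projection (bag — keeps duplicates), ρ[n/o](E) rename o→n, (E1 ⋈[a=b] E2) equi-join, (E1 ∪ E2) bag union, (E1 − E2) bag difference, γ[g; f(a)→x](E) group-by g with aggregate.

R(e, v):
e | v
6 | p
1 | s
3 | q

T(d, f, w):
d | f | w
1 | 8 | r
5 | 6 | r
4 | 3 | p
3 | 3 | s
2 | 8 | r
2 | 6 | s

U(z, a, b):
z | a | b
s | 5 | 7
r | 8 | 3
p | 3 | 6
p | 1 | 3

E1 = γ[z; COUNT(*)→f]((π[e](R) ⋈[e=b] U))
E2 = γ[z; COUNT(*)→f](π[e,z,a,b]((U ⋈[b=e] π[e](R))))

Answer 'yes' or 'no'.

E1 subexpression sizes:
  R → 3
  π[e](R) → 3
  U → 4
  (π[e](R) ⋈[e=b] U) → 3
  γ[z; COUNT(*)→f]((π[e](R) ⋈[e=b] U)) → 2
E2 subexpression sizes:
  U → 4
  R → 3
  π[e](R) → 3
  (U ⋈[b=e] π[e](R)) → 3
  π[e,z,a,b]((U ⋈[b=e] π[e](R))) → 3
  γ[z; COUNT(*)→f](π[e,z,a,b]((U ⋈[b=e] π[e](R)))) → 2

E1 and E2 produce the same multiset:
z | f
p | 2
r | 1

yes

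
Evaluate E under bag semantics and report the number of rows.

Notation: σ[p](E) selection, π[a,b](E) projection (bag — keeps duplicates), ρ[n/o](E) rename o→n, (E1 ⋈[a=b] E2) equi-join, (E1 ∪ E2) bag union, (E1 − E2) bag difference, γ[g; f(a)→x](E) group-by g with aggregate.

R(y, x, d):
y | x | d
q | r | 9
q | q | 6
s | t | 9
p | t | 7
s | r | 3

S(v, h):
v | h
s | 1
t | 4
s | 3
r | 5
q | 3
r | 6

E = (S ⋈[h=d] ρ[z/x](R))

Row counts bottom-up:
  S → 6
  R → 5
  ρ[z/x](R) → 5
  (S ⋈[h=d] ρ[z/x](R)) → 3

|E| = 3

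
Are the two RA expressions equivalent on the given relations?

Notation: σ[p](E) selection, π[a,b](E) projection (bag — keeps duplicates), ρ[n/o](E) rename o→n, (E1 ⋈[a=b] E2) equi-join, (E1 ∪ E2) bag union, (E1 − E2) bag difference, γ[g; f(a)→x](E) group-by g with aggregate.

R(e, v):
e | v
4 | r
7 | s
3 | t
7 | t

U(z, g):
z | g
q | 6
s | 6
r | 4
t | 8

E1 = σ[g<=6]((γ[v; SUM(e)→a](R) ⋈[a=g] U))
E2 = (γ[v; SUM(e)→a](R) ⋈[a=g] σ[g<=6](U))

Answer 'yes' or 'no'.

E1 per-node cardinality:
  R → 4
  γ[v; SUM(e)→a](R) → 3
  U → 4
  (γ[v; SUM(e)→a](R) ⋈[a=g] U) → 1
  σ[g<=6]((γ[v; SUM(e)→a](R) ⋈[a=g] U)) → 1
E2 per-node cardinality:
  R → 4
  γ[v; SUM(e)→a](R) → 3
  U → 4
  σ[g<=6](U) → 3
  (γ[v; SUM(e)→a](R) ⋈[a=g] σ[g<=6](U)) → 1

E1 and E2 produce the same multiset:
v | a | z | g
r | 4 | r | 4

yes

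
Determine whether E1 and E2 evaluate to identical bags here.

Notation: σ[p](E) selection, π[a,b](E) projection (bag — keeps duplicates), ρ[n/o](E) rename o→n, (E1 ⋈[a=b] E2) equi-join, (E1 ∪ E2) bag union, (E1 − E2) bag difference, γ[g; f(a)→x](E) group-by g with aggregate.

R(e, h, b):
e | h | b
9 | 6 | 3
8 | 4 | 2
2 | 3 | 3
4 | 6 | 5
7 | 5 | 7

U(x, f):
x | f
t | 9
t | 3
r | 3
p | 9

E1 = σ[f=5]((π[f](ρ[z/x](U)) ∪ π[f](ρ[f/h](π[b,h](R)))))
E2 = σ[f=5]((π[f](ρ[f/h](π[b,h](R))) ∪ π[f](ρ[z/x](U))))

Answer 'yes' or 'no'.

E1 row counts bottom-up:
  U → 4
  ρ[z/x](U) → 4
  π[f](ρ[z/x](U)) → 4
  R → 5
  π[b,h](R) → 5
  ρ[f/h](π[b,h](R)) → 5
  π[f](ρ[f/h](π[b,h](R))) → 5
  (π[f](ρ[z/x](U)) ∪ π[f](ρ[f/h](π[b,h](R)))) → 9
  σ[f=5]((π[f](ρ[z/x](U)) ∪ π[f](ρ[f/h](π[b,h](R))))) → 1
E2 row counts bottom-up:
  R → 5
  π[b,h](R) → 5
  ρ[f/h](π[b,h](R)) → 5
  π[f](ρ[f/h](π[b,h](R))) → 5
  U → 4
  ρ[z/x](U) → 4
  π[f](ρ[z/x](U)) → 4
  (π[f](ρ[f/h](π[b,h](R))) ∪ π[f](ρ[z/x](U))) → 9
  σ[f=5]((π[f](ρ[f/h](π[b,h](R))) ∪ π[f](ρ[z/x](U)))) → 1

E1 and E2 produce the same multiset:
f
5

yes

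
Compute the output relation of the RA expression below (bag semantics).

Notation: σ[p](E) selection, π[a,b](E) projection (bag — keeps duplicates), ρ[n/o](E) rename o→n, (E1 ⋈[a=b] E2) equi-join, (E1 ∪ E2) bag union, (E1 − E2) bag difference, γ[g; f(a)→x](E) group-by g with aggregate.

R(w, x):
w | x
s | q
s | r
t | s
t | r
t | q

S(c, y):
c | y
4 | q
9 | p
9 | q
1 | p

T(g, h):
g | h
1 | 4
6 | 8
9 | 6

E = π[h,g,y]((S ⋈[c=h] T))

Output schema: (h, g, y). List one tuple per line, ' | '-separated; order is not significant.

Stepwise |·|:
  S → 4
  T → 3
  (S ⋈[c=h] T) → 1
  π[h,g,y]((S ⋈[c=h] T)) → 1

== RESULT ==
h | g | y
4 | 1 | q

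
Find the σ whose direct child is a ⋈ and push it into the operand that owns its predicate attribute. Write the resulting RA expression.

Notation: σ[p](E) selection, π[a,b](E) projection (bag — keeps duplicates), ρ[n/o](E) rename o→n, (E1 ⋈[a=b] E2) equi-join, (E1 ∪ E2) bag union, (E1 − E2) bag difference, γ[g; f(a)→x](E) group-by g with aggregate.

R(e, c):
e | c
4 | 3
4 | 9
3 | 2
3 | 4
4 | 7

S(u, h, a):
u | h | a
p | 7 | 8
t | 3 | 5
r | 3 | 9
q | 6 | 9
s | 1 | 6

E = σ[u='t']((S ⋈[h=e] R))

σ filters on u, owned by the left side.
E' = (σ[u='t'](S) ⋈[h=e] R)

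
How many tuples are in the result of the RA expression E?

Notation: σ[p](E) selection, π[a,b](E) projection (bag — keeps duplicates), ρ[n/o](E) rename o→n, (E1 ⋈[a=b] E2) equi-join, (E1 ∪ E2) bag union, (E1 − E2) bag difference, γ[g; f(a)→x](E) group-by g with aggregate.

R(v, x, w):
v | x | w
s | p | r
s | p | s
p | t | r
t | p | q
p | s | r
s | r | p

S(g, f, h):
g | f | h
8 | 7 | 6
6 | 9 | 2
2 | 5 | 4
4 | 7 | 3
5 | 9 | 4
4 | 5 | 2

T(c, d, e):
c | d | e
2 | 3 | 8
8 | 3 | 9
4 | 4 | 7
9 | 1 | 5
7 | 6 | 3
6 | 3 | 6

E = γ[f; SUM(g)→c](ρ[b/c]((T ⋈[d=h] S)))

Stepwise |·|:
  T → 6
  S → 6
  (T ⋈[d=h] S) → 6
  ρ[b/c]((T ⋈[d=h] S)) → 6
  γ[f; SUM(g)→c](ρ[b/c]((T ⋈[d=h] S))) → 3

|E| = 3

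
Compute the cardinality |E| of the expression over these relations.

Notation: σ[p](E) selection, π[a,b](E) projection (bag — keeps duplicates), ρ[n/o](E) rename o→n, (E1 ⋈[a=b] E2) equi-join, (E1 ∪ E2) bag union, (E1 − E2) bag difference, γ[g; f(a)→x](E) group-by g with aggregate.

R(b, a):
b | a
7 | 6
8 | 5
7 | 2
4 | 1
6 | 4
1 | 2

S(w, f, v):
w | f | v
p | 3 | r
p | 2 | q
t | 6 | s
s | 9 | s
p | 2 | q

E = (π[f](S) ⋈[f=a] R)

Row counts bottom-up:
  S → 5
  π[f](S) → 5
  R → 6
  (π[f](S) ⋈[f=a] R) → 5

|E| = 5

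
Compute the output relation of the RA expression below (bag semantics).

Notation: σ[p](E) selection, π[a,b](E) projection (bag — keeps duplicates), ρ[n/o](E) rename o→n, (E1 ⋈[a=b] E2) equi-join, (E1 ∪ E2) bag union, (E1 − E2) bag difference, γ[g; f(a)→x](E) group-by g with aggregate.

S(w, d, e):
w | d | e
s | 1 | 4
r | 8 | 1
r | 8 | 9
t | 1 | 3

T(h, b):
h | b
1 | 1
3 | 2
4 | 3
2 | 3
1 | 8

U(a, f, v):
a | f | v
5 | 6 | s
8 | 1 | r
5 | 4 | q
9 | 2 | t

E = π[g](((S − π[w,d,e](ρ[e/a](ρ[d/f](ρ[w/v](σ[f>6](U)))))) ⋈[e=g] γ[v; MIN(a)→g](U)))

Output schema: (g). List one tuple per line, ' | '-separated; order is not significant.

Row counts bottom-up:
  S → 4
  U → 4
  σ[f>6](U) → 0
  ρ[w/v](σ[f>6](U)) → 0
  ρ[d/f](ρ[w/v](σ[f>6](U))) → 0
  ρ[e/a](ρ[d/f](ρ[w/v](σ[f>6](U)))) → 0
  π[w,d,e](ρ[e/a](ρ[d/f](ρ[w/v](σ[f>6](U))))) → 0
  (S − π[w,d,e](ρ[e/a](ρ[d/f](ρ[w/v](σ[f>6](U)))))) → 4
  U → 4
  γ[v; MIN(a)→g](U) → 4
  ((S − π[w,d,e](ρ[e/a](ρ[d/f](ρ[w/v](σ[f>6](U)))))) ⋈[e=g] γ[v; MIN(a)→g](U)) → 1
  π[g](((S − π[w,d,e](ρ[e/a](ρ[d/f](ρ[w/v](σ[f>6](U)))))) ⋈[e=g] γ[v; MIN(a)→g](U))) → 1

== RESULT ==
g
9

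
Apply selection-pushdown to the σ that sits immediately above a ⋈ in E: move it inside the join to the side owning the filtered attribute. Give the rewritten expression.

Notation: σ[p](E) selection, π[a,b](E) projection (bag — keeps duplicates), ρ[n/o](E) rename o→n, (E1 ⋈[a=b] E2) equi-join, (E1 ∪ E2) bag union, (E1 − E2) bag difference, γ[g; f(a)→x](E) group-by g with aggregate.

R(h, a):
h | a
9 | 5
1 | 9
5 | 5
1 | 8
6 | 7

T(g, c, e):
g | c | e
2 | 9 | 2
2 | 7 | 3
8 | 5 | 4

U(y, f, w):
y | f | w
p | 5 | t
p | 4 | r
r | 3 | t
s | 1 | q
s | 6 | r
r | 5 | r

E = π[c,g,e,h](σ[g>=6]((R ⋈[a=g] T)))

σ filters on g, owned by the right side.
E' = π[c,g,e,h]((R ⋈[a=g] σ[g>=6](T)))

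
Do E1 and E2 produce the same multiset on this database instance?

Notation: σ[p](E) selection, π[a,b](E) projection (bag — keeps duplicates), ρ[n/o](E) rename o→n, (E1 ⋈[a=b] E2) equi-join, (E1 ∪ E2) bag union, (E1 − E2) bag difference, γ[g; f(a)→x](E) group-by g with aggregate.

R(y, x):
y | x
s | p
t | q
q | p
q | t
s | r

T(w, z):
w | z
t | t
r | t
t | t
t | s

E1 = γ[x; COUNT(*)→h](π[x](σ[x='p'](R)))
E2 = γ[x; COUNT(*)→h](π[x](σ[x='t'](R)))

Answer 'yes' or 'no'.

E1 per-node cardinality:
  R → 5
  σ[x='p'](R) → 2
  π[x](σ[x='p'](R)) → 2
  γ[x; COUNT(*)→h](π[x](σ[x='p'](R))) → 1
E2 per-node cardinality:
  R → 5
  σ[x='t'](R) → 1
  π[x](σ[x='t'](R)) → 1
  γ[x; COUNT(*)→h](π[x](σ[x='t'](R))) → 1

E1 result:
x | h
p | 2
E2 result:
x | h
t | 1
Witness: ('p', 2) appears 1× in E1 but 0× in E2.

no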